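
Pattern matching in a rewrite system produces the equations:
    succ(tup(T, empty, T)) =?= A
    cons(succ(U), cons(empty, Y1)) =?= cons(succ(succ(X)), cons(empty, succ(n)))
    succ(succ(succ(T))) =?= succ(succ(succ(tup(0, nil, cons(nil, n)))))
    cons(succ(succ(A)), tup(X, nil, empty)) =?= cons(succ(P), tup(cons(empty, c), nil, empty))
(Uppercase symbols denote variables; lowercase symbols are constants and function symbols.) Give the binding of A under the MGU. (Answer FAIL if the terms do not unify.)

Bind A := succ(tup(T, empty, T)); substituting into the one remaining equation that mentions A gives: cons(succ(succ(succ(tup(T, empty, T)))), tup(X, nil, empty)) =?= cons(succ(P), tup(cons(empty, c), nil, empty)).
Decompose cons/2: succ(U) =?= succ(succ(X)),  cons(empty, Y1) =?= cons(empty, succ(n)).
Decompose succ/1: U =?= succ(X).
Bind U := succ(X); no other remaining equation mentions U.
Decompose cons/2: empty =?= empty,  Y1 =?= succ(n).
Delete trivial equation empty =?= empty.
Bind Y1 := succ(n); no other remaining equation mentions Y1.
Decompose succ/1: succ(succ(T)) =?= succ(succ(tup(0, nil, cons(nil, n)))).
Decompose succ/1: succ(T) =?= succ(tup(0, nil, cons(nil, n))).
Decompose succ/1: T =?= tup(0, nil, cons(nil, n)).
Bind T := tup(0, nil, cons(nil, n)); substituting into the remaining equation gives: cons(succ(succ(succ(tup(tup(0, nil, cons(nil, n)), empty, tup(0, nil, cons(nil, n)))))), tup(X, nil, empty)) =?= cons(succ(P), tup(cons(empty, c), nil, empty)). Substituting into the earlier binding gives A := succ(tup(tup(0, nil, cons(nil, n)), empty, tup(0, nil, cons(nil, n)))).
Decompose cons/2: succ(succ(succ(tup(tup(0, nil, cons(nil, n)), empty, tup(0, nil, cons(nil, n)))))) =?= succ(P),  tup(X, nil, empty) =?= tup(cons(empty, c), nil, empty).
Decompose succ/1: succ(succ(tup(tup(0, nil, cons(nil, n)), empty, tup(0, nil, cons(nil, n))))) =?= P.
Bind P := succ(succ(tup(tup(0, nil, cons(nil, n)), empty, tup(0, nil, cons(nil, n))))); no other remaining equation mentions P.
Decompose tup/3: X =?= cons(empty, c),  nil =?= nil,  empty =?= empty.
Bind X := cons(empty, c); no other remaining equation mentions X. Substituting into the earlier binding gives U := succ(cons(empty, c)).
Delete trivial equation nil =?= nil.
Delete trivial equation empty =?= empty.
MGU = { A ↦ succ(tup(tup(0, nil, cons(nil, n)), empty, tup(0, nil, cons(nil, n)))), U ↦ succ(cons(empty, c)), Y1 ↦ succ(n), T ↦ tup(0, nil, cons(nil, n)), P ↦ succ(succ(tup(tup(0, nil, cons(nil, n)), empty, tup(0, nil, cons(nil, n))))), X ↦ cons(empty, c) }, so A ↦ succ(tup(tup(0, nil, cons(nil, n)), empty, tup(0, nil, cons(nil, n)))).

succ(tup(tup(0, nil, cons(nil, n)), empty, tup(0, nil, cons(nil, n))))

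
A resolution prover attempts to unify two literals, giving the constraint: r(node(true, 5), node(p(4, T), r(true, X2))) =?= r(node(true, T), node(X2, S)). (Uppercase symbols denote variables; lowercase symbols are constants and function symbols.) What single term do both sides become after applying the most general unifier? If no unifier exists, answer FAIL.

Decompose r/2: node(true, 5) =?= node(true, T),  node(p(4, T), r(true, X2)) =?= node(X2, S).
Decompose node/2: true =?= true,  5 =?= T.
Delete trivial equation true =?= true.
Bind T := 5; substituting into the remaining equation gives: node(p(4, 5), r(true, X2)) =?= node(X2, S).
Decompose node/2: p(4, 5) =?= X2,  r(true, X2) =?= S.
Bind X2 := p(4, 5); substituting into the remaining equation gives: r(true, p(4, 5)) =?= S.
Bind S := r(true, p(4, 5)).
Applying the MGU to either side gives r(node(true, 5), node(p(4, 5), r(true, p(4, 5)))).

r(node(true, 5), node(p(4, 5), r(true, p(4, 5))))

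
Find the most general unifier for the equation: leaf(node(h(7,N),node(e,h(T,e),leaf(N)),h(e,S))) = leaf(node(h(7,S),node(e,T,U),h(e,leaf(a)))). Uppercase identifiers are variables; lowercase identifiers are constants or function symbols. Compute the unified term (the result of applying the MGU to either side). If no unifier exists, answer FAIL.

Decompose leaf/1: node(h(7,N),node(e,h(T,e),leaf(N)),h(e,S)) = node(h(7,S),node(e,T,U),h(e,leaf(a))).
Decompose node/3: h(7,N) = h(7,S),  node(e,h(T,e),leaf(N)) = node(e,T,U),  h(e,S) = h(e,leaf(a)).
Decompose h/2: 7 = 7,  N = S.
Delete trivial equation 7 = 7.
Bind N := S; substituting into the one remaining equation that mentions N gives: node(e,h(T,e),leaf(S)) = node(e,T,U).
Decompose node/3: e = e,  h(T,e) = T,  leaf(S) = U.
Delete trivial equation e = e.
Occurs check fails: T occurs in h(T,e); the equation T = h(T,e) has no finite solution.

FAIL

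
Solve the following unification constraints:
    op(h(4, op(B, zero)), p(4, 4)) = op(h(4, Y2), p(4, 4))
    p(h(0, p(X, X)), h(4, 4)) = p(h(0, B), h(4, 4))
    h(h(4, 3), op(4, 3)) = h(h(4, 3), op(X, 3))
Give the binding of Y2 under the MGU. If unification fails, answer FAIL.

op(p(4, 4), zero)

Decompose op/2: h(4, op(B, zero)) = h(4, Y2),  p(4, 4) = p(4, 4).
Decompose h/2: 4 = 4,  op(B, zero) = Y2.
Delete trivial equation 4 = 4.
Bind Y2 := op(B, zero); no other remaining equation mentions Y2.
Delete trivial equation p(4, 4) = p(4, 4).
Decompose p/2: h(0, p(X, X)) = h(0, B),  h(4, 4) = h(4, 4).
Decompose h/2: 0 = 0,  p(X, X) = B.
Delete trivial equation 0 = 0.
Bind B := p(X, X); no other remaining equation mentions B. Substituting into the earlier binding gives Y2 := op(p(X, X), zero).
Delete trivial equation h(4, 4) = h(4, 4).
Decompose h/2: h(4, 3) = h(4, 3),  op(4, 3) = op(X, 3).
Delete trivial equation h(4, 3) = h(4, 3).
Decompose op/2: 4 = X,  3 = 3.
Bind X := 4; no other remaining equation mentions X. Substituting into the earlier bindings gives Y2 := op(p(4, 4), zero), B := p(4, 4).
Delete trivial equation 3 = 3.
MGU = { Y2 ↦ op(p(4, 4), zero), B ↦ p(4, 4), X ↦ 4 }, so Y2 ↦ op(p(4, 4), zero).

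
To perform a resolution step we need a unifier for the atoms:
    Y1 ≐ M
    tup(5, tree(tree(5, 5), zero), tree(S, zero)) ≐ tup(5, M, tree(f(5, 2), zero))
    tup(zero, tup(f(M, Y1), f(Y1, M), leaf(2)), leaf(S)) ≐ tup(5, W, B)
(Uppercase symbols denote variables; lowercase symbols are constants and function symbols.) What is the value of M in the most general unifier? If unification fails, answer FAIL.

FAIL

Bind Y1 := M; substituting into the one remaining equation that mentions Y1 gives: tup(zero, tup(f(M, M), f(M, M), leaf(2)), leaf(S)) ≐ tup(5, W, B).
Decompose tup/3: 5 ≐ 5,  tree(tree(5, 5), zero) ≐ M,  tree(S, zero) ≐ tree(f(5, 2), zero).
Delete trivial equation 5 ≐ 5.
Bind M := tree(tree(5, 5), zero); substituting into the one remaining equation that mentions M gives: tup(zero, tup(f(tree(tree(5, 5), zero), tree(tree(5, 5), zero)), f(tree(tree(5, 5), zero), tree(tree(5, 5), zero)), leaf(2)), leaf(S)) ≐ tup(5, W, B). Substituting into the earlier binding gives Y1 := tree(tree(5, 5), zero).
Decompose tree/2: S ≐ f(5, 2),  zero ≐ zero.
Bind S := f(5, 2); substituting into the one remaining equation that mentions S gives: tup(zero, tup(f(tree(tree(5, 5), zero), tree(tree(5, 5), zero)), f(tree(tree(5, 5), zero), tree(tree(5, 5), zero)), leaf(2)), leaf(f(5, 2))) ≐ tup(5, W, B).
Delete trivial equation zero ≐ zero.
Decompose tup/3: zero ≐ 5,  tup(f(tree(tree(5, 5), zero), tree(tree(5, 5), zero)), f(tree(tree(5, 5), zero), tree(tree(5, 5), zero)), leaf(2)) ≐ W,  leaf(f(5, 2)) ≐ B.
Clash: constants zero and 5 differ; no unifier exists.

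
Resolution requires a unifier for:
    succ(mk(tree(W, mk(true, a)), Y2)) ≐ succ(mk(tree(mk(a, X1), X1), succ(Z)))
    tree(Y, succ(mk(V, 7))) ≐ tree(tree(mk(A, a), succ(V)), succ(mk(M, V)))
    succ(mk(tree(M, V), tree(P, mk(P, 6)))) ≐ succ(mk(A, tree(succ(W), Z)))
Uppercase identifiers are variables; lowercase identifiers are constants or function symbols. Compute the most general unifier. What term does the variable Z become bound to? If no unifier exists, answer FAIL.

mk(succ(mk(a, mk(true, a))), 6)

Decompose succ/1: mk(tree(W, mk(true, a)), Y2) ≐ mk(tree(mk(a, X1), X1), succ(Z)).
Decompose mk/2: tree(W, mk(true, a)) ≐ tree(mk(a, X1), X1),  Y2 ≐ succ(Z).
Decompose tree/2: W ≐ mk(a, X1),  mk(true, a) ≐ X1.
Bind W := mk(a, X1); substituting into the one remaining equation that mentions W gives: succ(mk(tree(M, V), tree(P, mk(P, 6)))) ≐ succ(mk(A, tree(succ(mk(a, X1)), Z))).
Bind X1 := mk(true, a); substituting into the one remaining equation that mentions X1 gives: succ(mk(tree(M, V), tree(P, mk(P, 6)))) ≐ succ(mk(A, tree(succ(mk(a, mk(true, a))), Z))). Substituting into the earlier binding gives W := mk(a, mk(true, a)).
Bind Y2 := succ(Z); no other remaining equation mentions Y2.
Decompose tree/2: Y ≐ tree(mk(A, a), succ(V)),  succ(mk(V, 7)) ≐ succ(mk(M, V)).
Bind Y := tree(mk(A, a), succ(V)); no other remaining equation mentions Y.
Decompose succ/1: mk(V, 7) ≐ mk(M, V).
Decompose mk/2: V ≐ M,  7 ≐ V.
Bind V := M; substituting into the remaining equations gives: 7 ≐ M,  succ(mk(tree(M, M), tree(P, mk(P, 6)))) ≐ succ(mk(A, tree(succ(mk(a, mk(true, a))), Z))). Substituting into the earlier binding gives Y := tree(mk(A, a), succ(M)).
Bind M := 7; substituting into the remaining equation gives: succ(mk(tree(7, 7), tree(P, mk(P, 6)))) ≐ succ(mk(A, tree(succ(mk(a, mk(true, a))), Z))). Substituting into the earlier bindings gives Y := tree(mk(A, a), succ(7)), V := 7.
Decompose succ/1: mk(tree(7, 7), tree(P, mk(P, 6))) ≐ mk(A, tree(succ(mk(a, mk(true, a))), Z)).
Decompose mk/2: tree(7, 7) ≐ A,  tree(P, mk(P, 6)) ≐ tree(succ(mk(a, mk(true, a))), Z).
Bind A := tree(7, 7); no other remaining equation mentions A. Substituting into the earlier binding gives Y := tree(mk(tree(7, 7), a), succ(7)).
Decompose tree/2: P ≐ succ(mk(a, mk(true, a))),  mk(P, 6) ≐ Z.
Bind P := succ(mk(a, mk(true, a))); substituting into the remaining equation gives: mk(succ(mk(a, mk(true, a))), 6) ≐ Z.
Bind Z := mk(succ(mk(a, mk(true, a))), 6). Substituting into the earlier binding gives Y2 := succ(mk(succ(mk(a, mk(true, a))), 6)).
MGU = { W ↦ mk(a, mk(true, a)), X1 ↦ mk(true, a), Y2 ↦ succ(mk(succ(mk(a, mk(true, a))), 6)), Y ↦ tree(mk(tree(7, 7), a), succ(7)), V ↦ 7, M ↦ 7, A ↦ tree(7, 7), P ↦ succ(mk(a, mk(true, a))), Z ↦ mk(succ(mk(a, mk(true, a))), 6) }, so Z ↦ mk(succ(mk(a, mk(true, a))), 6).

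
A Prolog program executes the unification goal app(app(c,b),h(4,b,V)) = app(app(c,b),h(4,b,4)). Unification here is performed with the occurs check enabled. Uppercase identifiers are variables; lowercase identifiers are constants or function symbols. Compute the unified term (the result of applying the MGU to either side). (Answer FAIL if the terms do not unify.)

Decompose app/2: app(c,b) = app(c,b),  h(4,b,V) = h(4,b,4).
Delete trivial equation app(c,b) = app(c,b).
Decompose h/3: 4 = 4,  b = b,  V = 4.
Delete trivial equation 4 = 4.
Delete trivial equation b = b.
Bind V := 4.
Applying the MGU to either side gives app(app(c,b),h(4,b,4)).

app(app(c,b),h(4,b,4))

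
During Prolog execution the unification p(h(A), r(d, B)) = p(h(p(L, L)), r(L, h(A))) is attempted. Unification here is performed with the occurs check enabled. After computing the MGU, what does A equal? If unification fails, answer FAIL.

p(d, d)

Decompose p/2: h(A) = h(p(L, L)),  r(d, B) = r(L, h(A)).
Decompose h/1: A = p(L, L).
Bind A := p(L, L); substituting into the remaining equation gives: r(d, B) = r(L, h(p(L, L))).
Decompose r/2: d = L,  B = h(p(L, L)).
Bind L := d; substituting into the remaining equation gives: B = h(p(d, d)). Substituting into the earlier binding gives A := p(d, d).
Bind B := h(p(d, d)).
MGU = { A = p(d, d), L = d, B = h(p(d, d)) }, so A = p(d, d).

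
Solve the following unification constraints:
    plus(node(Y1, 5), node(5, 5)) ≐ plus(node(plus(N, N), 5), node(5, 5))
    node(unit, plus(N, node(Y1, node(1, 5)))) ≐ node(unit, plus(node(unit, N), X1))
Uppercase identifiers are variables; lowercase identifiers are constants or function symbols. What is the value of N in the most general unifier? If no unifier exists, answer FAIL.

Decompose plus/2: node(Y1, 5) ≐ node(plus(N, N), 5),  node(5, 5) ≐ node(5, 5).
Decompose node/2: Y1 ≐ plus(N, N),  5 ≐ 5.
Bind Y1 := plus(N, N); substituting into the one remaining equation that mentions Y1 gives: node(unit, plus(N, node(plus(N, N), node(1, 5)))) ≐ node(unit, plus(node(unit, N), X1)).
Delete trivial equation 5 ≐ 5.
Delete trivial equation node(5, 5) ≐ node(5, 5).
Decompose node/2: unit ≐ unit,  plus(N, node(plus(N, N), node(1, 5))) ≐ plus(node(unit, N), X1).
Delete trivial equation unit ≐ unit.
Decompose plus/2: N ≐ node(unit, N),  node(plus(N, N), node(1, 5)) ≐ X1.
Occurs check fails: N occurs in node(unit, N); the equation N ≐ node(unit, N) has no finite solution.

FAIL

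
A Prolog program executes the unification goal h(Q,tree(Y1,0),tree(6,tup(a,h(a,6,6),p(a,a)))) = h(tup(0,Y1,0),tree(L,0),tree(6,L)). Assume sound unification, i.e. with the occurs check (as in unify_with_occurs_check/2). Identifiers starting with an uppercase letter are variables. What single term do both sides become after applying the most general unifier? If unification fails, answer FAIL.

Decompose h/3: Q = tup(0,Y1,0),  tree(Y1,0) = tree(L,0),  tree(6,tup(a,h(a,6,6),p(a,a))) = tree(6,L).
Bind Q := tup(0,Y1,0); no other remaining equation mentions Q.
Decompose tree/2: Y1 = L,  0 = 0.
Bind Y1 := L; no other remaining equation mentions Y1. Substituting into the earlier binding gives Q := tup(0,L,0).
Delete trivial equation 0 = 0.
Decompose tree/2: 6 = 6,  tup(a,h(a,6,6),p(a,a)) = L.
Delete trivial equation 6 = 6.
Bind L := tup(a,h(a,6,6),p(a,a)). Substituting into the earlier bindings gives Q := tup(0,tup(a,h(a,6,6),p(a,a)),0), Y1 := tup(a,h(a,6,6),p(a,a)).
Applying the MGU to either side gives h(tup(0,tup(a,h(a,6,6),p(a,a)),0),tree(tup(a,h(a,6,6),p(a,a)),0),tree(6,tup(a,h(a,6,6),p(a,a)))).

h(tup(0,tup(a,h(a,6,6),p(a,a)),0),tree(tup(a,h(a,6,6),p(a,a)),0),tree(6,tup(a,h(a,6,6),p(a,a))))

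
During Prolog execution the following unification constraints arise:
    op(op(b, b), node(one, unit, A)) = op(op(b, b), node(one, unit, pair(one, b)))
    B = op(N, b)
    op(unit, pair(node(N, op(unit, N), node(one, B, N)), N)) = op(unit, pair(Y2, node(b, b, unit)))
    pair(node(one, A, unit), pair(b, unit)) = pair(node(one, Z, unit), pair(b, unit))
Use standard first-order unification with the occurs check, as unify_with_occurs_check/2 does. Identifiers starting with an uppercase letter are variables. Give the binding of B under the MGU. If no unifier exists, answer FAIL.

Decompose op/2: op(b, b) = op(b, b),  node(one, unit, A) = node(one, unit, pair(one, b)).
Delete trivial equation op(b, b) = op(b, b).
Decompose node/3: one = one,  unit = unit,  A = pair(one, b).
Delete trivial equation one = one.
Delete trivial equation unit = unit.
Bind A := pair(one, b); substituting into the one remaining equation that mentions A gives: pair(node(one, pair(one, b), unit), pair(b, unit)) = pair(node(one, Z, unit), pair(b, unit)).
Bind B := op(N, b); substituting into the one remaining equation that mentions B gives: op(unit, pair(node(N, op(unit, N), node(one, op(N, b), N)), N)) = op(unit, pair(Y2, node(b, b, unit))).
Decompose op/2: unit = unit,  pair(node(N, op(unit, N), node(one, op(N, b), N)), N) = pair(Y2, node(b, b, unit)).
Delete trivial equation unit = unit.
Decompose pair/2: node(N, op(unit, N), node(one, op(N, b), N)) = Y2,  N = node(b, b, unit).
Bind Y2 := node(N, op(unit, N), node(one, op(N, b), N)); no other remaining equation mentions Y2.
Bind N := node(b, b, unit); no other remaining equation mentions N. Substituting into the earlier bindings gives B := op(node(b, b, unit), b), Y2 := node(node(b, b, unit), op(unit, node(b, b, unit)), node(one, op(node(b, b, unit), b), node(b, b, unit))).
Decompose pair/2: node(one, pair(one, b), unit) = node(one, Z, unit),  pair(b, unit) = pair(b, unit).
Decompose node/3: one = one,  pair(one, b) = Z,  unit = unit.
Delete trivial equation one = one.
Bind Z := pair(one, b); no other remaining equation mentions Z.
Delete trivial equation unit = unit.
Delete trivial equation pair(b, unit) = pair(b, unit).
MGU = { A = pair(one, b), B = op(node(b, b, unit), b), Y2 = node(node(b, b, unit), op(unit, node(b, b, unit)), node(one, op(node(b, b, unit), b), node(b, b, unit))), N = node(b, b, unit), Z = pair(one, b) }, so B = op(node(b, b, unit), b).

op(node(b, b, unit), b)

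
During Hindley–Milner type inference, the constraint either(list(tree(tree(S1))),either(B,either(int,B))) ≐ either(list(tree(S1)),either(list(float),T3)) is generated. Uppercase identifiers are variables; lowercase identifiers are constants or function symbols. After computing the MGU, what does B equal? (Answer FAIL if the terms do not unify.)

Decompose either/2: list(tree(tree(S1))) ≐ list(tree(S1)),  either(B,either(int,B)) ≐ either(list(float),T3).
Decompose list/1: tree(tree(S1)) ≐ tree(S1).
Decompose tree/1: tree(S1) ≐ S1.
Occurs check fails: S1 occurs in tree(S1); the equation S1 ≐ tree(S1) has no finite solution.

FAIL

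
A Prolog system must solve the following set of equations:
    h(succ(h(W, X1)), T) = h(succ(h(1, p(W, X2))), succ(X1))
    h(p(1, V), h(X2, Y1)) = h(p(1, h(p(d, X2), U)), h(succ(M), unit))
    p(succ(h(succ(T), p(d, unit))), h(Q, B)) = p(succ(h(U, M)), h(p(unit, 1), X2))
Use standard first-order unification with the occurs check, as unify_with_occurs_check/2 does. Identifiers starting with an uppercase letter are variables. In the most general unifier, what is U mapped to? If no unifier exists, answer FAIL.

succ(succ(p(1, succ(p(d, unit)))))

Decompose h/2: succ(h(W, X1)) = succ(h(1, p(W, X2))),  T = succ(X1).
Decompose succ/1: h(W, X1) = h(1, p(W, X2)).
Decompose h/2: W = 1,  X1 = p(W, X2).
Bind W := 1; substituting into the one remaining equation that mentions W gives: X1 = p(1, X2).
Bind X1 := p(1, X2); substituting into the one remaining equation that mentions X1 gives: T = succ(p(1, X2)).
Bind T := succ(p(1, X2)); substituting into the one remaining equation that mentions T gives: p(succ(h(succ(succ(p(1, X2))), p(d, unit))), h(Q, B)) = p(succ(h(U, M)), h(p(unit, 1), X2)).
Decompose h/2: p(1, V) = p(1, h(p(d, X2), U)),  h(X2, Y1) = h(succ(M), unit).
Decompose p/2: 1 = 1,  V = h(p(d, X2), U).
Delete trivial equation 1 = 1.
Bind V := h(p(d, X2), U); no other remaining equation mentions V.
Decompose h/2: X2 = succ(M),  Y1 = unit.
Bind X2 := succ(M); substituting into the one remaining equation that mentions X2 gives: p(succ(h(succ(succ(p(1, succ(M)))), p(d, unit))), h(Q, B)) = p(succ(h(U, M)), h(p(unit, 1), succ(M))). Substituting into the earlier bindings gives X1 := p(1, succ(M)), T := succ(p(1, succ(M))), V := h(p(d, succ(M)), U).
Bind Y1 := unit; no other remaining equation mentions Y1.
Decompose p/2: succ(h(succ(succ(p(1, succ(M)))), p(d, unit))) = succ(h(U, M)),  h(Q, B) = h(p(unit, 1), succ(M)).
Decompose succ/1: h(succ(succ(p(1, succ(M)))), p(d, unit)) = h(U, M).
Decompose h/2: succ(succ(p(1, succ(M)))) = U,  p(d, unit) = M.
Bind U := succ(succ(p(1, succ(M)))); no other remaining equation mentions U. Substituting into the earlier binding gives V := h(p(d, succ(M)), succ(succ(p(1, succ(M))))).
Bind M := p(d, unit); substituting into the remaining equation gives: h(Q, B) = h(p(unit, 1), succ(p(d, unit))). Substituting into the earlier bindings gives X1 := p(1, succ(p(d, unit))), T := succ(p(1, succ(p(d, unit)))), V := h(p(d, succ(p(d, unit))), succ(succ(p(1, succ(p(d, unit)))))), X2 := succ(p(d, unit)), U := succ(succ(p(1, succ(p(d, unit))))).
Decompose h/2: Q = p(unit, 1),  B = succ(p(d, unit)).
Bind Q := p(unit, 1); no other remaining equation mentions Q.
Bind B := succ(p(d, unit)).
MGU = { W -> 1, X1 -> p(1, succ(p(d, unit))), T -> succ(p(1, succ(p(d, unit)))), V -> h(p(d, succ(p(d, unit))), succ(succ(p(1, succ(p(d, unit)))))), X2 -> succ(p(d, unit)), Y1 -> unit, U -> succ(succ(p(1, succ(p(d, unit))))), M -> p(d, unit), Q -> p(unit, 1), B -> succ(p(d, unit)) }, so U -> succ(succ(p(1, succ(p(d, unit))))).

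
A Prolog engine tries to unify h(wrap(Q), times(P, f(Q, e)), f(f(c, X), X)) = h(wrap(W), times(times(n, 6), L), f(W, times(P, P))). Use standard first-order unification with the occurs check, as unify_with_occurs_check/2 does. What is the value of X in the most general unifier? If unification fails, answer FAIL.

times(times(n, 6), times(n, 6))

Decompose h/3: wrap(Q) = wrap(W),  times(P, f(Q, e)) = times(times(n, 6), L),  f(f(c, X), X) = f(W, times(P, P)).
Decompose wrap/1: Q = W.
Bind Q := W; substituting into the one remaining equation that mentions Q gives: times(P, f(W, e)) = times(times(n, 6), L).
Decompose times/2: P = times(n, 6),  f(W, e) = L.
Bind P := times(n, 6); substituting into the one remaining equation that mentions P gives: f(f(c, X), X) = f(W, times(times(n, 6), times(n, 6))).
Bind L := f(W, e); no other remaining equation mentions L.
Decompose f/2: f(c, X) = W,  X = times(times(n, 6), times(n, 6)).
Bind W := f(c, X); no other remaining equation mentions W. Substituting into the earlier bindings gives Q := f(c, X), L := f(f(c, X), e).
Bind X := times(times(n, 6), times(n, 6)). Substituting into the earlier bindings gives Q := f(c, times(times(n, 6), times(n, 6))), L := f(f(c, times(times(n, 6), times(n, 6))), e), W := f(c, times(times(n, 6), times(n, 6))).
MGU = { Q = f(c, times(times(n, 6), times(n, 6))), P = times(n, 6), L = f(f(c, times(times(n, 6), times(n, 6))), e), W = f(c, times(times(n, 6), times(n, 6))), X = times(times(n, 6), times(n, 6)) }, so X = times(times(n, 6), times(n, 6)).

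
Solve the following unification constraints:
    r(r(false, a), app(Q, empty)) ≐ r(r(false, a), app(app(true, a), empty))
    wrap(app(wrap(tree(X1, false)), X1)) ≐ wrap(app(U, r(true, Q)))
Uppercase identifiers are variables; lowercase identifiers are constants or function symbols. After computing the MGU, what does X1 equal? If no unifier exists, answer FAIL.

r(true, app(true, a))

Decompose r/2: r(false, a) ≐ r(false, a),  app(Q, empty) ≐ app(app(true, a), empty).
Delete trivial equation r(false, a) ≐ r(false, a).
Decompose app/2: Q ≐ app(true, a),  empty ≐ empty.
Bind Q := app(true, a); substituting into the one remaining equation that mentions Q gives: wrap(app(wrap(tree(X1, false)), X1)) ≐ wrap(app(U, r(true, app(true, a)))).
Delete trivial equation empty ≐ empty.
Decompose wrap/1: app(wrap(tree(X1, false)), X1) ≐ app(U, r(true, app(true, a))).
Decompose app/2: wrap(tree(X1, false)) ≐ U,  X1 ≐ r(true, app(true, a)).
Bind U := wrap(tree(X1, false)); no other remaining equation mentions U.
Bind X1 := r(true, app(true, a)). Substituting into the earlier binding gives U := wrap(tree(r(true, app(true, a)), false)).
MGU = { Q ↦ app(true, a), U ↦ wrap(tree(r(true, app(true, a)), false)), X1 ↦ r(true, app(true, a)) }, so X1 ↦ r(true, app(true, a)).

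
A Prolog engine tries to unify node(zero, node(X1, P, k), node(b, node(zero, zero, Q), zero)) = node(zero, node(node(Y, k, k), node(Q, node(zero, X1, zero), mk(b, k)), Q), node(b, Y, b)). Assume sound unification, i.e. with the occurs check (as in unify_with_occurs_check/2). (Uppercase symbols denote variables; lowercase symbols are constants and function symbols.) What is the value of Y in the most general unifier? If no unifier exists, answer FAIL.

FAIL

Decompose node/3: zero = zero,  node(X1, P, k) = node(node(Y, k, k), node(Q, node(zero, X1, zero), mk(b, k)), Q),  node(b, node(zero, zero, Q), zero) = node(b, Y, b).
Delete trivial equation zero = zero.
Decompose node/3: X1 = node(Y, k, k),  P = node(Q, node(zero, X1, zero), mk(b, k)),  k = Q.
Bind X1 := node(Y, k, k); substituting into the one remaining equation that mentions X1 gives: P = node(Q, node(zero, node(Y, k, k), zero), mk(b, k)).
Bind P := node(Q, node(zero, node(Y, k, k), zero), mk(b, k)); no other remaining equation mentions P.
Bind Q := k; substituting into the remaining equation gives: node(b, node(zero, zero, k), zero) = node(b, Y, b). Substituting into the earlier binding gives P := node(k, node(zero, node(Y, k, k), zero), mk(b, k)).
Decompose node/3: b = b,  node(zero, zero, k) = Y,  zero = b.
Delete trivial equation b = b.
Bind Y := node(zero, zero, k); no other remaining equation mentions Y. Substituting into the earlier bindings gives X1 := node(node(zero, zero, k), k, k), P := node(k, node(zero, node(node(zero, zero, k), k, k), zero), mk(b, k)).
Clash: constants zero and b differ; no unifier exists.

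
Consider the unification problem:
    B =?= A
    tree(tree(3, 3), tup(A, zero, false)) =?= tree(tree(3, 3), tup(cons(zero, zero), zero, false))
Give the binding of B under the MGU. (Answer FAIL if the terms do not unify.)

cons(zero, zero)

Bind B := A; no other remaining equation mentions B.
Decompose tree/2: tree(3, 3) =?= tree(3, 3),  tup(A, zero, false) =?= tup(cons(zero, zero), zero, false).
Delete trivial equation tree(3, 3) =?= tree(3, 3).
Decompose tup/3: A =?= cons(zero, zero),  zero =?= zero,  false =?= false.
Bind A := cons(zero, zero); no other remaining equation mentions A. Substituting into the earlier binding gives B := cons(zero, zero).
Delete trivial equation zero =?= zero.
Delete trivial equation false =?= false.
MGU = { B -> cons(zero, zero), A -> cons(zero, zero) }, so B -> cons(zero, zero).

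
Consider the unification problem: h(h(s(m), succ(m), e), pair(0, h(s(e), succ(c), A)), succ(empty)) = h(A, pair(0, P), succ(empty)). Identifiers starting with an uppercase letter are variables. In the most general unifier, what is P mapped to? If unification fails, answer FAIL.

Decompose h/3: h(s(m), succ(m), e) = A,  pair(0, h(s(e), succ(c), A)) = pair(0, P),  succ(empty) = succ(empty).
Bind A := h(s(m), succ(m), e); substituting into the one remaining equation that mentions A gives: pair(0, h(s(e), succ(c), h(s(m), succ(m), e))) = pair(0, P).
Decompose pair/2: 0 = 0,  h(s(e), succ(c), h(s(m), succ(m), e)) = P.
Delete trivial equation 0 = 0.
Bind P := h(s(e), succ(c), h(s(m), succ(m), e)); no other remaining equation mentions P.
Delete trivial equation succ(empty) = succ(empty).
MGU = { A := h(s(m), succ(m), e), P := h(s(e), succ(c), h(s(m), succ(m), e)) }, so P := h(s(e), succ(c), h(s(m), succ(m), e)).

h(s(e), succ(c), h(s(m), succ(m), e))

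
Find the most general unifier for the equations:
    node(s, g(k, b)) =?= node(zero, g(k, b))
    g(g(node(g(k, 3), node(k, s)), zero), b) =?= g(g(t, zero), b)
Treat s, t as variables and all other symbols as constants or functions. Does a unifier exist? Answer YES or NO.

YES

Decompose node/2: s =?= zero,  g(k, b) =?= g(k, b).
Bind s := zero; substituting into the one remaining equation that mentions s gives: g(g(node(g(k, 3), node(k, zero)), zero), b) =?= g(g(t, zero), b).
Delete trivial equation g(k, b) =?= g(k, b).
Decompose g/2: g(node(g(k, 3), node(k, zero)), zero) =?= g(t, zero),  b =?= b.
Decompose g/2: node(g(k, 3), node(k, zero)) =?= t,  zero =?= zero.
Bind t := node(g(k, 3), node(k, zero)); no other remaining equation mentions t.
Delete trivial equation zero =?= zero.
Delete trivial equation b =?= b.
No equations remain and no clash or occurs-check failure arose, so a unifier exists.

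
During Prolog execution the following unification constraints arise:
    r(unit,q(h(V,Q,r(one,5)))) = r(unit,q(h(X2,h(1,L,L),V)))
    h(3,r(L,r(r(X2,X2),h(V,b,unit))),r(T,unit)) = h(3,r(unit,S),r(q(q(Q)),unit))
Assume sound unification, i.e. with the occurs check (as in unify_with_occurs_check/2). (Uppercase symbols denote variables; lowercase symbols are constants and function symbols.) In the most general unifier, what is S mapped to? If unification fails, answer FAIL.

r(r(r(one,5),r(one,5)),h(r(one,5),b,unit))

Decompose r/2: unit = unit,  q(h(V,Q,r(one,5))) = q(h(X2,h(1,L,L),V)).
Delete trivial equation unit = unit.
Decompose q/1: h(V,Q,r(one,5)) = h(X2,h(1,L,L),V).
Decompose h/3: V = X2,  Q = h(1,L,L),  r(one,5) = V.
Bind V := X2; substituting into the 2 remaining equations that mention V gives: r(one,5) = X2,  h(3,r(L,r(r(X2,X2),h(X2,b,unit))),r(T,unit)) = h(3,r(unit,S),r(q(q(Q)),unit)).
Bind Q := h(1,L,L); substituting into the one remaining equation that mentions Q gives: h(3,r(L,r(r(X2,X2),h(X2,b,unit))),r(T,unit)) = h(3,r(unit,S),r(q(q(h(1,L,L))),unit)).
Bind X2 := r(one,5); substituting into the remaining equation gives: h(3,r(L,r(r(r(one,5),r(one,5)),h(r(one,5),b,unit))),r(T,unit)) = h(3,r(unit,S),r(q(q(h(1,L,L))),unit)). Substituting into the earlier binding gives V := r(one,5).
Decompose h/3: 3 = 3,  r(L,r(r(r(one,5),r(one,5)),h(r(one,5),b,unit))) = r(unit,S),  r(T,unit) = r(q(q(h(1,L,L))),unit).
Delete trivial equation 3 = 3.
Decompose r/2: L = unit,  r(r(r(one,5),r(one,5)),h(r(one,5),b,unit)) = S.
Bind L := unit; substituting into the one remaining equation that mentions L gives: r(T,unit) = r(q(q(h(1,unit,unit))),unit). Substituting into the earlier binding gives Q := h(1,unit,unit).
Bind S := r(r(r(one,5),r(one,5)),h(r(one,5),b,unit)); no other remaining equation mentions S.
Decompose r/2: T = q(q(h(1,unit,unit))),  unit = unit.
Bind T := q(q(h(1,unit,unit))); no other remaining equation mentions T.
Delete trivial equation unit = unit.
MGU = { V = r(one,5), Q = h(1,unit,unit), X2 = r(one,5), L = unit, S = r(r(r(one,5),r(one,5)),h(r(one,5),b,unit)), T = q(q(h(1,unit,unit))) }, so S = r(r(r(one,5),r(one,5)),h(r(one,5),b,unit)).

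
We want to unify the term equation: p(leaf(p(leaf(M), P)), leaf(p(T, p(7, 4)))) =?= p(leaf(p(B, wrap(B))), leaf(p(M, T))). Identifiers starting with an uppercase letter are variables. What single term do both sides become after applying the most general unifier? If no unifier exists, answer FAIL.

Decompose p/2: leaf(p(leaf(M), P)) =?= leaf(p(B, wrap(B))),  leaf(p(T, p(7, 4))) =?= leaf(p(M, T)).
Decompose leaf/1: p(leaf(M), P) =?= p(B, wrap(B)).
Decompose p/2: leaf(M) =?= B,  P =?= wrap(B).
Bind B := leaf(M); substituting into the one remaining equation that mentions B gives: P =?= wrap(leaf(M)).
Bind P := wrap(leaf(M)); no other remaining equation mentions P.
Decompose leaf/1: p(T, p(7, 4)) =?= p(M, T).
Decompose p/2: T =?= M,  p(7, 4) =?= T.
Bind T := M; substituting into the remaining equation gives: p(7, 4) =?= M.
Bind M := p(7, 4). Substituting into the earlier bindings gives B := leaf(p(7, 4)), P := wrap(leaf(p(7, 4))), T := p(7, 4).
Applying the MGU to either side gives p(leaf(p(leaf(p(7, 4)), wrap(leaf(p(7, 4))))), leaf(p(p(7, 4), p(7, 4)))).

p(leaf(p(leaf(p(7, 4)), wrap(leaf(p(7, 4))))), leaf(p(p(7, 4), p(7, 4))))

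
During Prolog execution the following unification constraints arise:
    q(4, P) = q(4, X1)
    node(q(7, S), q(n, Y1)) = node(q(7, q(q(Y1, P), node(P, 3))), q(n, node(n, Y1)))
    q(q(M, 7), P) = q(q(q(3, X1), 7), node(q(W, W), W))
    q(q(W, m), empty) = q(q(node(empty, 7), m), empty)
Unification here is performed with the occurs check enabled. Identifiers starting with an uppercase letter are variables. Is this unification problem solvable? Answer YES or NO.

NO

Decompose q/2: 4 = 4,  P = X1.
Delete trivial equation 4 = 4.
Bind P := X1; substituting into the 2 remaining equations that mention P gives: node(q(7, S), q(n, Y1)) = node(q(7, q(q(Y1, X1), node(X1, 3))), q(n, node(n, Y1))),  q(q(M, 7), X1) = q(q(q(3, X1), 7), node(q(W, W), W)).
Decompose node/2: q(7, S) = q(7, q(q(Y1, X1), node(X1, 3))),  q(n, Y1) = q(n, node(n, Y1)).
Decompose q/2: 7 = 7,  S = q(q(Y1, X1), node(X1, 3)).
Delete trivial equation 7 = 7.
Bind S := q(q(Y1, X1), node(X1, 3)); no other remaining equation mentions S.
Decompose q/2: n = n,  Y1 = node(n, Y1).
Delete trivial equation n = n.
Occurs check fails: Y1 occurs in node(n, Y1); the equation Y1 = node(n, Y1) has no finite solution.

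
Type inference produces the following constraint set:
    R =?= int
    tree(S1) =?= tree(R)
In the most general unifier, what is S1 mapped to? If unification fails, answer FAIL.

int

Bind R := int; substituting into the remaining equation gives: tree(S1) =?= tree(int).
Decompose tree/1: S1 =?= int.
Bind S1 := int.
MGU = { R := int, S1 := int }, so S1 := int.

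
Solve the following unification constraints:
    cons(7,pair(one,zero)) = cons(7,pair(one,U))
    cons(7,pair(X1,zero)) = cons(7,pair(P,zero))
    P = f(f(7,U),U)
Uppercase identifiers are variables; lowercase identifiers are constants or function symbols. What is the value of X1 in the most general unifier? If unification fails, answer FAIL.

Decompose cons/2: 7 = 7,  pair(one,zero) = pair(one,U).
Delete trivial equation 7 = 7.
Decompose pair/2: one = one,  zero = U.
Delete trivial equation one = one.
Bind U := zero; substituting into the one remaining equation that mentions U gives: P = f(f(7,zero),zero).
Decompose cons/2: 7 = 7,  pair(X1,zero) = pair(P,zero).
Delete trivial equation 7 = 7.
Decompose pair/2: X1 = P,  zero = zero.
Bind X1 := P; no other remaining equation mentions X1.
Delete trivial equation zero = zero.
Bind P := f(f(7,zero),zero). Substituting into the earlier binding gives X1 := f(f(7,zero),zero).
MGU = { U ↦ zero, X1 ↦ f(f(7,zero),zero), P ↦ f(f(7,zero),zero) }, so X1 ↦ f(f(7,zero),zero).

f(f(7,zero),zero)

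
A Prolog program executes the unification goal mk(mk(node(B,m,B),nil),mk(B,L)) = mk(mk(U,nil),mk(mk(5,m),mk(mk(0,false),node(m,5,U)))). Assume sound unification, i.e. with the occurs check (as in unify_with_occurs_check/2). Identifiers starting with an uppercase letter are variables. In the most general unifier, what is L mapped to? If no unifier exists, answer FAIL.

Decompose mk/2: mk(node(B,m,B),nil) = mk(U,nil),  mk(B,L) = mk(mk(5,m),mk(mk(0,false),node(m,5,U))).
Decompose mk/2: node(B,m,B) = U,  nil = nil.
Bind U := node(B,m,B); substituting into the one remaining equation that mentions U gives: mk(B,L) = mk(mk(5,m),mk(mk(0,false),node(m,5,node(B,m,B)))).
Delete trivial equation nil = nil.
Decompose mk/2: B = mk(5,m),  L = mk(mk(0,false),node(m,5,node(B,m,B))).
Bind B := mk(5,m); substituting into the remaining equation gives: L = mk(mk(0,false),node(m,5,node(mk(5,m),m,mk(5,m)))). Substituting into the earlier binding gives U := node(mk(5,m),m,mk(5,m)).
Bind L := mk(mk(0,false),node(m,5,node(mk(5,m),m,mk(5,m)))).
MGU = { U ↦ node(mk(5,m),m,mk(5,m)), B ↦ mk(5,m), L ↦ mk(mk(0,false),node(m,5,node(mk(5,m),m,mk(5,m)))) }, so L ↦ mk(mk(0,false),node(m,5,node(mk(5,m),m,mk(5,m)))).

mk(mk(0,false),node(m,5,node(mk(5,m),m,mk(5,m))))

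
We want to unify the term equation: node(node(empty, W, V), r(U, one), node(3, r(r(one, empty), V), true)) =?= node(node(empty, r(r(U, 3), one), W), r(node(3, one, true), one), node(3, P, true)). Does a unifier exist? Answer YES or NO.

Decompose node/3: node(empty, W, V) =?= node(empty, r(r(U, 3), one), W),  r(U, one) =?= r(node(3, one, true), one),  node(3, r(r(one, empty), V), true) =?= node(3, P, true).
Decompose node/3: empty =?= empty,  W =?= r(r(U, 3), one),  V =?= W.
Delete trivial equation empty =?= empty.
Bind W := r(r(U, 3), one); substituting into the one remaining equation that mentions W gives: V =?= r(r(U, 3), one).
Bind V := r(r(U, 3), one); substituting into the one remaining equation that mentions V gives: node(3, r(r(one, empty), r(r(U, 3), one)), true) =?= node(3, P, true).
Decompose r/2: U =?= node(3, one, true),  one =?= one.
Bind U := node(3, one, true); substituting into the one remaining equation that mentions U gives: node(3, r(r(one, empty), r(r(node(3, one, true), 3), one)), true) =?= node(3, P, true). Substituting into the earlier bindings gives W := r(r(node(3, one, true), 3), one), V := r(r(node(3, one, true), 3), one).
Delete trivial equation one =?= one.
Decompose node/3: 3 =?= 3,  r(r(one, empty), r(r(node(3, one, true), 3), one)) =?= P,  true =?= true.
Delete trivial equation 3 =?= 3.
Bind P := r(r(one, empty), r(r(node(3, one, true), 3), one)); no other remaining equation mentions P.
Delete trivial equation true =?= true.
No equations remain and no clash or occurs-check failure arose, so a unifier exists.

YES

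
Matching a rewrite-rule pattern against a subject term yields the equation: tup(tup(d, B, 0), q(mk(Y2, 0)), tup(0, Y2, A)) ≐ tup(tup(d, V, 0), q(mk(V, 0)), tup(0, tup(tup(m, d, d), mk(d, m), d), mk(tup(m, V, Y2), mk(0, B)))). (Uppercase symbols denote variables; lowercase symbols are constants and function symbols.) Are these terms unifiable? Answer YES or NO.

YES

Decompose tup/3: tup(d, B, 0) ≐ tup(d, V, 0),  q(mk(Y2, 0)) ≐ q(mk(V, 0)),  tup(0, Y2, A) ≐ tup(0, tup(tup(m, d, d), mk(d, m), d), mk(tup(m, V, Y2), mk(0, B))).
Decompose tup/3: d ≐ d,  B ≐ V,  0 ≐ 0.
Delete trivial equation d ≐ d.
Bind B := V; substituting into the one remaining equation that mentions B gives: tup(0, Y2, A) ≐ tup(0, tup(tup(m, d, d), mk(d, m), d), mk(tup(m, V, Y2), mk(0, V))).
Delete trivial equation 0 ≐ 0.
Decompose q/1: mk(Y2, 0) ≐ mk(V, 0).
Decompose mk/2: Y2 ≐ V,  0 ≐ 0.
Bind Y2 := V; substituting into the one remaining equation that mentions Y2 gives: tup(0, V, A) ≐ tup(0, tup(tup(m, d, d), mk(d, m), d), mk(tup(m, V, V), mk(0, V))).
Delete trivial equation 0 ≐ 0.
Decompose tup/3: 0 ≐ 0,  V ≐ tup(tup(m, d, d), mk(d, m), d),  A ≐ mk(tup(m, V, V), mk(0, V)).
Delete trivial equation 0 ≐ 0.
Bind V := tup(tup(m, d, d), mk(d, m), d); substituting into the remaining equation gives: A ≐ mk(tup(m, tup(tup(m, d, d), mk(d, m), d), tup(tup(m, d, d), mk(d, m), d)), mk(0, tup(tup(m, d, d), mk(d, m), d))). Substituting into the earlier bindings gives B := tup(tup(m, d, d), mk(d, m), d), Y2 := tup(tup(m, d, d), mk(d, m), d).
Bind A := mk(tup(m, tup(tup(m, d, d), mk(d, m), d), tup(tup(m, d, d), mk(d, m), d)), mk(0, tup(tup(m, d, d), mk(d, m), d))).
No equations remain and no clash or occurs-check failure arose, so a unifier exists.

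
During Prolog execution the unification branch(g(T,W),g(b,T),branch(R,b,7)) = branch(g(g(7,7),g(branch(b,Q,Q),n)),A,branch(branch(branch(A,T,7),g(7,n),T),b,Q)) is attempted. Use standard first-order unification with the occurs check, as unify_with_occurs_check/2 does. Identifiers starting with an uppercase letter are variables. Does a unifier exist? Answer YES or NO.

YES

Decompose branch/3: g(T,W) = g(g(7,7),g(branch(b,Q,Q),n)),  g(b,T) = A,  branch(R,b,7) = branch(branch(branch(A,T,7),g(7,n),T),b,Q).
Decompose g/2: T = g(7,7),  W = g(branch(b,Q,Q),n).
Bind T := g(7,7); substituting into the 2 remaining equations that mention T gives: g(b,g(7,7)) = A,  branch(R,b,7) = branch(branch(branch(A,g(7,7),7),g(7,n),g(7,7)),b,Q).
Bind W := g(branch(b,Q,Q),n); no other remaining equation mentions W.
Bind A := g(b,g(7,7)); substituting into the remaining equation gives: branch(R,b,7) = branch(branch(branch(g(b,g(7,7)),g(7,7),7),g(7,n),g(7,7)),b,Q).
Decompose branch/3: R = branch(branch(g(b,g(7,7)),g(7,7),7),g(7,n),g(7,7)),  b = b,  7 = Q.
Bind R := branch(branch(g(b,g(7,7)),g(7,7),7),g(7,n),g(7,7)); no other remaining equation mentions R.
Delete trivial equation b = b.
Bind Q := 7. Substituting into the earlier binding gives W := g(branch(b,7,7),n).
No equations remain and no clash or occurs-check failure arose, so a unifier exists.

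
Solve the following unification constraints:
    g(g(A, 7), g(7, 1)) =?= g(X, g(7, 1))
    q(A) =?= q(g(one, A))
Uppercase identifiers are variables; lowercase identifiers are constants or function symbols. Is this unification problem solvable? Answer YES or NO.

NO

Decompose g/2: g(A, 7) =?= X,  g(7, 1) =?= g(7, 1).
Bind X := g(A, 7); no other remaining equation mentions X.
Delete trivial equation g(7, 1) =?= g(7, 1).
Decompose q/1: A =?= g(one, A).
Occurs check fails: A occurs in g(one, A); the equation A =?= g(one, A) has no finite solution.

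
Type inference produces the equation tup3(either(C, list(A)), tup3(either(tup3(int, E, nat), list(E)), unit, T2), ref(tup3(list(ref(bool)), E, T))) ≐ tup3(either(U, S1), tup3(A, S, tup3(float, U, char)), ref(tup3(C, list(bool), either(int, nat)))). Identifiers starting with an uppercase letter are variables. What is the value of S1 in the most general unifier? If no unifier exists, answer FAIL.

Decompose tup3/3: either(C, list(A)) ≐ either(U, S1),  tup3(either(tup3(int, E, nat), list(E)), unit, T2) ≐ tup3(A, S, tup3(float, U, char)),  ref(tup3(list(ref(bool)), E, T)) ≐ ref(tup3(C, list(bool), either(int, nat))).
Decompose either/2: C ≐ U,  list(A) ≐ S1.
Bind C := U; substituting into the one remaining equation that mentions C gives: ref(tup3(list(ref(bool)), E, T)) ≐ ref(tup3(U, list(bool), either(int, nat))).
Bind S1 := list(A); no other remaining equation mentions S1.
Decompose tup3/3: either(tup3(int, E, nat), list(E)) ≐ A,  unit ≐ S,  T2 ≐ tup3(float, U, char).
Bind A := either(tup3(int, E, nat), list(E)); no other remaining equation mentions A. Substituting into the earlier binding gives S1 := list(either(tup3(int, E, nat), list(E))).
Bind S := unit; no other remaining equation mentions S.
Bind T2 := tup3(float, U, char); no other remaining equation mentions T2.
Decompose ref/1: tup3(list(ref(bool)), E, T) ≐ tup3(U, list(bool), either(int, nat)).
Decompose tup3/3: list(ref(bool)) ≐ U,  E ≐ list(bool),  T ≐ either(int, nat).
Bind U := list(ref(bool)); no other remaining equation mentions U. Substituting into the earlier bindings gives C := list(ref(bool)), T2 := tup3(float, list(ref(bool)), char).
Bind E := list(bool); no other remaining equation mentions E. Substituting into the earlier bindings gives S1 := list(either(tup3(int, list(bool), nat), list(list(bool)))), A := either(tup3(int, list(bool), nat), list(list(bool))).
Bind T := either(int, nat).
MGU = { C -> list(ref(bool)), S1 -> list(either(tup3(int, list(bool), nat), list(list(bool)))), A -> either(tup3(int, list(bool), nat), list(list(bool))), S -> unit, T2 -> tup3(float, list(ref(bool)), char), U -> list(ref(bool)), E -> list(bool), T -> either(int, nat) }, so S1 -> list(either(tup3(int, list(bool), nat), list(list(bool)))).

list(either(tup3(int, list(bool), nat), list(list(bool))))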